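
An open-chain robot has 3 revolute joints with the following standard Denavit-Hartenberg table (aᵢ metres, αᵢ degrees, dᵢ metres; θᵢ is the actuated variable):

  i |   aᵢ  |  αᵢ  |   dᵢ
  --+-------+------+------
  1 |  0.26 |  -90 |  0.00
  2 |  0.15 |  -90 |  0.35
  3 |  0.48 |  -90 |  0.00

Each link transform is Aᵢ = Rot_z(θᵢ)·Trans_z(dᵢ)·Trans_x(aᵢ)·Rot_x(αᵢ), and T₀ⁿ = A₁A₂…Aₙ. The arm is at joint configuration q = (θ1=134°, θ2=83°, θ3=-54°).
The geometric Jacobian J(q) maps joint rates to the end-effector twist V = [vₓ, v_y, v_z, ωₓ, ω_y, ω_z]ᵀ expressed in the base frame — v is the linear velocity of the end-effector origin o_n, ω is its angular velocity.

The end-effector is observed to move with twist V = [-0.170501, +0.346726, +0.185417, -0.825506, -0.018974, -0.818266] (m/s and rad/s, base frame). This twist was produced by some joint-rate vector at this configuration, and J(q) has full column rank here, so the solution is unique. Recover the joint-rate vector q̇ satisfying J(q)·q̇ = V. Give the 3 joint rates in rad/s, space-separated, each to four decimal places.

o_n = [-0.7483, -0.2880, -0.4289]
J₁: ẑ×o_n = [0.2880, -0.7483, 0.0000], ω = ẑ
J2: z=[-0.7193, -0.6947, 0.0000] o=[-0.1806, 0.1870, 0.0000] → [0.2979, -0.3085, -0.0527, -0.7193, -0.6947, 0.0000]
J3: z=[0.6895, -0.7140, -0.1219] o=[-0.4451, -0.0430, -0.1489] → [0.1701, 0.2300, -0.3854, 0.6895, -0.7140, -0.1219]
q̇ = J⁺·V = [-0.8870, 0.6070, -0.5640]

-0.8870 0.6070 -0.5640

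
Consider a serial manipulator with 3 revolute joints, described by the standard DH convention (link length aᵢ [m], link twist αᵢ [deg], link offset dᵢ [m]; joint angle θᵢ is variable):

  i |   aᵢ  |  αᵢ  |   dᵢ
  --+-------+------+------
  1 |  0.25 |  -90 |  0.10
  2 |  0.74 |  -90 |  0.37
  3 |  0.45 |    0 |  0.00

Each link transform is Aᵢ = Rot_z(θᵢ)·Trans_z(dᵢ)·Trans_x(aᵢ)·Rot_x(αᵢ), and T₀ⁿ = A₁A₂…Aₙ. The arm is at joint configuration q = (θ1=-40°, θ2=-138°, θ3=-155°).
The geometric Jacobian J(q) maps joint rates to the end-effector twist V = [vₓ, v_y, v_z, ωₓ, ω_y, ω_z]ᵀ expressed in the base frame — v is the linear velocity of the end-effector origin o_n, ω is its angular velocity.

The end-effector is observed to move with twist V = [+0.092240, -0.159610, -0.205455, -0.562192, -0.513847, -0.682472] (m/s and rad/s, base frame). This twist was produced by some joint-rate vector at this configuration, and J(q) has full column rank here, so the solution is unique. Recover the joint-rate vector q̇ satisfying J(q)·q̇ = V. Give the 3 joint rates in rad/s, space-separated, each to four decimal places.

-0.5710 -0.7550 -0.1500

o_n = [0.3625, 0.4271, 0.3223]
J₁: ẑ×o_n = [-0.4271, 0.3625, 0.0000], ω = ẑ
J2: z=[0.6428, 0.7660, 0.0000] o=[0.1915, -0.1607, 0.1000] → [0.1703, -0.1429, 0.2468, 0.6428, 0.7660, 0.0000]
J3: z=[0.5126, -0.4301, 0.7431] o=[0.0081, 0.4762, 0.5952] → [0.1539, 0.4033, 0.1273, 0.5126, -0.4301, 0.7431]
q̇ = J⁺·V = [-0.5710, -0.7550, -0.1500]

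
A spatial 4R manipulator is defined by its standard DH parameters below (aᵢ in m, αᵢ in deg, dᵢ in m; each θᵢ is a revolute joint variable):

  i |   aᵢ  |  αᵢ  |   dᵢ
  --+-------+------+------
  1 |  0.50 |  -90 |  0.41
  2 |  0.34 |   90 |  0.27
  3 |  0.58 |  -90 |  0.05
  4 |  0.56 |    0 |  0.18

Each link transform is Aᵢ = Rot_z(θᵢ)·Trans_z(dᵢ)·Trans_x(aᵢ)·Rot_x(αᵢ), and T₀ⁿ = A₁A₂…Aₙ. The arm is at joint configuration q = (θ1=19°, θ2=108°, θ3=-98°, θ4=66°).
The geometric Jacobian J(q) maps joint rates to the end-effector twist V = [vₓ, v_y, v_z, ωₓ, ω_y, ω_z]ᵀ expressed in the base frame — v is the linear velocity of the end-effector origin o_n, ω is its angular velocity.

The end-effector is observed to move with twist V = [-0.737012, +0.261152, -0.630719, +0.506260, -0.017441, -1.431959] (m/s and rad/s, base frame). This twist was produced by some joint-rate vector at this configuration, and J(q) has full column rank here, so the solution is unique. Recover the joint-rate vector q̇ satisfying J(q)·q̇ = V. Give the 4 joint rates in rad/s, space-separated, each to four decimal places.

-0.4380 -0.0690 0.7570 0.8070

o_n = [0.1198, -0.5457, 0.1667]
J₁: ẑ×o_n = [0.5457, 0.1198, -0.0000], ω = ẑ
J2: z=[-0.3256, 0.9455, 0.0000] o=[0.4728, 0.1628, 0.4100] → [-0.2301, -0.0792, 0.5644, -0.3256, 0.9455, 0.0000]
J3: z=[0.8992, 0.3096, -0.3090] o=[0.2855, 0.3839, 0.0866] → [-0.2625, -0.0208, -0.7846, 0.8992, 0.3096, -0.3090]
J4: z=[-0.2440, -0.2312, -0.9418] o=[0.5411, -0.1356, 0.1480] → [-0.3906, 0.4013, 0.0027, -0.2440, -0.2312, -0.9418]
q̇ = J⁺·V = [-0.4380, -0.0690, 0.7570, 0.8070]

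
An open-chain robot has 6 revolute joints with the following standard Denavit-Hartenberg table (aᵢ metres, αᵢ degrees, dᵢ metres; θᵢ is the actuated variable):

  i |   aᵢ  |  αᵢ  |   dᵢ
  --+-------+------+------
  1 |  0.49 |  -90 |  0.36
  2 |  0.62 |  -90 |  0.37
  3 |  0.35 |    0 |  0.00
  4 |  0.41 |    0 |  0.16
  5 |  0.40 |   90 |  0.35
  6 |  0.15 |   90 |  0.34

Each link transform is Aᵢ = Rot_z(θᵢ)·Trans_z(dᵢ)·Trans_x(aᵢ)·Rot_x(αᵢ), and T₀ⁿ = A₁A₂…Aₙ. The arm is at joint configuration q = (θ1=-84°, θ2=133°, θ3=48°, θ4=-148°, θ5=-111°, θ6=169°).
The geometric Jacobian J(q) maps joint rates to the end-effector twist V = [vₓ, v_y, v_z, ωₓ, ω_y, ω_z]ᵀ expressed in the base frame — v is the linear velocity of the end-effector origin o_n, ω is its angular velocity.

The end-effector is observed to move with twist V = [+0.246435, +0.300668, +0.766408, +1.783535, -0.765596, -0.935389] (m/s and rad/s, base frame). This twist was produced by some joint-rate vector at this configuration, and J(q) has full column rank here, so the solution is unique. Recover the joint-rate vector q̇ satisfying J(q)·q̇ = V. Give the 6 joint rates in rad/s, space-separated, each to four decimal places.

-0.7480 0.8460 -0.2810 -0.3790 -0.1610 -0.9890

o_n = [0.0487, 0.4170, 0.1851]
J₁: ẑ×o_n = [-0.4170, 0.0487, 0.0000], ω = ẑ
J2: z=[0.9945, 0.1045, 0.0000] o=[0.0512, -0.4873, 0.3600] → [-0.0183, 0.1740, 0.8996, 0.9945, 0.1045, 0.0000]
J3: z=[-0.0764, 0.7273, 0.6820] o=[0.3750, -0.0281, -0.0934] → [-0.1010, -0.2012, 0.2033, -0.0764, 0.7273, 0.6820]
J4: z=[-0.0764, 0.7273, 0.6820] o=[0.0996, 0.1035, -0.2647] → [0.1134, -0.0003, 0.0131, -0.0764, 0.7273, 0.6820]
J5: z=[-0.0764, 0.7273, 0.6820] o=[0.4940, 0.2138, -0.1035] → [0.0714, -0.2816, 0.3084, -0.0764, 0.7273, 0.6820]
J6: z=[-0.8892, 0.2597, -0.3767] o=[0.2868, 0.2143, 0.3859] → [0.0242, -0.0889, -0.1184, -0.8892, 0.2597, -0.3767]
q̇ = J⁺·V = [-0.7480, 0.8460, -0.2810, -0.3790, -0.1610, -0.9890]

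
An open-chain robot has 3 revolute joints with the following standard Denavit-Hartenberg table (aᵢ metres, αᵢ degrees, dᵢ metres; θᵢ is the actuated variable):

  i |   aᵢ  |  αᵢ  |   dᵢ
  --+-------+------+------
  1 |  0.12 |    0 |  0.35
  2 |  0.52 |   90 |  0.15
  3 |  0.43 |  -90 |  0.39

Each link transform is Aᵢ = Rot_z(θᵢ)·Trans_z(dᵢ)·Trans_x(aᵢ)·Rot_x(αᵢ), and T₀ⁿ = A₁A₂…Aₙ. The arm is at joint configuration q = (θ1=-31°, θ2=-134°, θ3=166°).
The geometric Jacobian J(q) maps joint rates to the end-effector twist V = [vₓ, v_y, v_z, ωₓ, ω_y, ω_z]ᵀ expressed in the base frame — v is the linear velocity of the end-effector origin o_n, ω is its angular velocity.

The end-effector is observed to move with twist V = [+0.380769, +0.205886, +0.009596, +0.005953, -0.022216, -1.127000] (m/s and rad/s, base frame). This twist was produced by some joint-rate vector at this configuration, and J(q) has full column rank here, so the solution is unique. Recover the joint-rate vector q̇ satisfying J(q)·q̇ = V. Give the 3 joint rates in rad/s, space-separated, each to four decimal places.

-0.1860 -0.9410 -0.0230

o_n = [-0.0974, 0.2883, 0.6040]
J₁: ẑ×o_n = [-0.2883, -0.0974, 0.0000], ω = ẑ
J2: z=[0.0000, 0.0000, 1.0000] o=[0.1029, -0.0618, 0.3500] → [-0.3501, -0.2002, 0.0000, 0.0000, 0.0000, 1.0000]
J3: z=[-0.2588, 0.9659, 0.0000] o=[-0.3994, -0.1964, 0.5000] → [0.1005, 0.0269, -0.4172, -0.2588, 0.9659, 0.0000]
q̇ = J⁺·V = [-0.1860, -0.9410, -0.0230]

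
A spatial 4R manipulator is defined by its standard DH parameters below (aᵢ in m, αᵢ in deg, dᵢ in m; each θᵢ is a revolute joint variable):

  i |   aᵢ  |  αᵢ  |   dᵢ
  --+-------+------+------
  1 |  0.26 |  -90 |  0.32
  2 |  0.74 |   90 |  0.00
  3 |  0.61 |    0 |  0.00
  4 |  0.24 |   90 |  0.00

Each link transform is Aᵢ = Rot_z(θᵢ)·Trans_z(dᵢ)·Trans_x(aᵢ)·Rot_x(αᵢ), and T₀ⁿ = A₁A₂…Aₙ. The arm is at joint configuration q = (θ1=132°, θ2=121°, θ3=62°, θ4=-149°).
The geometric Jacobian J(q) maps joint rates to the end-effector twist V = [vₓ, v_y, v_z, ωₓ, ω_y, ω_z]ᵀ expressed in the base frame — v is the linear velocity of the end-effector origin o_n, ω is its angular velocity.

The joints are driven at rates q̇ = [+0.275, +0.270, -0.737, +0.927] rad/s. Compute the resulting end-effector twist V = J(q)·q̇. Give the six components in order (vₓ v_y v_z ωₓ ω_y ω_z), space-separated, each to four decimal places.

0.5797 -0.2189 -0.2348 -0.3096 -0.0596 0.1771

o_n = [-0.0381, -0.4045, -0.5705]
J₁: ẑ×o_n = [0.4045, -0.0381, 0.0000], ω = ẑ
J2: z=[-0.7431, -0.6691, 0.0000] o=[-0.1740, 0.1932, 0.3200] → [0.5959, -0.6618, 0.5351, -0.7431, -0.6691, 0.0000]
J3: z=[-0.5736, 0.6370, -0.5150] o=[0.0811, -0.0900, -0.3143] → [-0.3252, -0.0856, 0.2562, -0.5736, 0.6370, -0.5150]
J4: z=[-0.5736, 0.6370, -0.5150] o=[-0.2205, -0.5600, -0.5598] → [0.0733, -0.1001, -0.2054, -0.5736, 0.6370, -0.5150]
V = J·q̇ = [0.5797, -0.2189, -0.2348, -0.3096, -0.0596, 0.1771]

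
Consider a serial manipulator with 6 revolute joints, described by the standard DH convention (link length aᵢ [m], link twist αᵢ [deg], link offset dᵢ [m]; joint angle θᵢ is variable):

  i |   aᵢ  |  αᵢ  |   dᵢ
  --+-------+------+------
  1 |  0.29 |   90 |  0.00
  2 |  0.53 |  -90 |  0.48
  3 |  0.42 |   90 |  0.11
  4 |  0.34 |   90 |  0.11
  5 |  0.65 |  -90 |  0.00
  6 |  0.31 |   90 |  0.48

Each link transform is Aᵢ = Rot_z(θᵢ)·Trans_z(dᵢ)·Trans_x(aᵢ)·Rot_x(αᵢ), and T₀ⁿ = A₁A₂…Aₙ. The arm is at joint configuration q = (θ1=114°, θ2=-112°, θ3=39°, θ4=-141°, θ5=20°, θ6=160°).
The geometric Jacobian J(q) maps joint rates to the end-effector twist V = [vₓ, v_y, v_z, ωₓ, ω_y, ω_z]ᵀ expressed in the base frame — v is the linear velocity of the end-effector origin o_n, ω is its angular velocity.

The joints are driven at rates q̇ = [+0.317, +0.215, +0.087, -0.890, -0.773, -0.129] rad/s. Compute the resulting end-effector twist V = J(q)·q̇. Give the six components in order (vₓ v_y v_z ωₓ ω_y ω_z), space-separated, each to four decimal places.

0.0963 0.7884 0.4014 -0.6207 -0.7091 0.7841

o_n = [1.0234, 0.0516, -0.8433]
J₁: ẑ×o_n = [-0.0516, 1.0234, 0.0000], ω = ẑ
J2: z=[0.9135, 0.4067, 0.0000] o=[-0.1180, 0.2649, 0.0000] → [-0.3430, 0.7704, -0.6591, 0.9135, 0.4067, 0.0000]
J3: z=[-0.3771, 0.8470, -0.3746] o=[0.4013, 0.2788, -0.4914] → [-0.3831, -0.3657, -0.4412, -0.3771, 0.8470, -0.3746]
J4: z=[0.8058, 0.1007, -0.5835] o=[0.1681, 0.1528, -0.8352] → [-0.0598, -0.4926, -0.1676, 0.8058, 0.1007, -0.5835]
J5: z=[-0.0058, 0.9867, 0.1623] o=[0.4580, 0.1205, -0.6289] → [-0.2004, 0.0905, -0.5574, -0.0058, 0.9867, 0.1623]
J6: z=[0.5547, 0.1382, -0.8205] o=[0.9988, 0.0651, -0.2726] → [-0.0899, 0.2965, -0.0108, 0.5547, 0.1382, -0.8205]
V = J·q̇ = [0.0963, 0.7884, 0.4014, -0.6207, -0.7091, 0.7841]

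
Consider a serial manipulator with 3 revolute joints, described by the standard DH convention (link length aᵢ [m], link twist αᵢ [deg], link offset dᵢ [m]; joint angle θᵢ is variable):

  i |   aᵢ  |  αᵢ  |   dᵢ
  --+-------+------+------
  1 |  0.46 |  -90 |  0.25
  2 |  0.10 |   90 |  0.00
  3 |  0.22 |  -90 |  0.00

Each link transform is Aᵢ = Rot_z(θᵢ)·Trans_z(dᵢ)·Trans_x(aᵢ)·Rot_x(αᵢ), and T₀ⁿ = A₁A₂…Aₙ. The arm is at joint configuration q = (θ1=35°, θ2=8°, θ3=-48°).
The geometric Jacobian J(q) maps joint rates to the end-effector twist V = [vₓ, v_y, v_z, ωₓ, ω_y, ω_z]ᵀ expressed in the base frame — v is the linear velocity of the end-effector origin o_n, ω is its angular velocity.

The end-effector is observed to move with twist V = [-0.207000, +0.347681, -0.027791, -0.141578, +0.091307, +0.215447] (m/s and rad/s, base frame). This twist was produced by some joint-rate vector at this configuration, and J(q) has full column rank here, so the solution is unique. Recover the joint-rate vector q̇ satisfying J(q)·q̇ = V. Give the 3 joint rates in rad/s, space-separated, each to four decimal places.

o_n = [0.6711, 0.2703, 0.2156]
J₁: ẑ×o_n = [-0.2703, 0.6711, 0.0000], ω = ẑ
J2: z=[-0.5736, 0.8192, 0.0000] o=[0.3768, 0.2638, 0.2500] → [-0.0282, -0.0197, -0.2448, -0.5736, 0.8192, 0.0000]
J3: z=[0.1140, 0.0798, 0.9903] o=[0.4579, 0.3206, 0.2361] → [0.0482, 0.2134, -0.0228, 0.1140, 0.0798, 0.9903]
q̇ = J⁺·V = [0.6680, 0.1560, -0.4570]

0.6680 0.1560 -0.4570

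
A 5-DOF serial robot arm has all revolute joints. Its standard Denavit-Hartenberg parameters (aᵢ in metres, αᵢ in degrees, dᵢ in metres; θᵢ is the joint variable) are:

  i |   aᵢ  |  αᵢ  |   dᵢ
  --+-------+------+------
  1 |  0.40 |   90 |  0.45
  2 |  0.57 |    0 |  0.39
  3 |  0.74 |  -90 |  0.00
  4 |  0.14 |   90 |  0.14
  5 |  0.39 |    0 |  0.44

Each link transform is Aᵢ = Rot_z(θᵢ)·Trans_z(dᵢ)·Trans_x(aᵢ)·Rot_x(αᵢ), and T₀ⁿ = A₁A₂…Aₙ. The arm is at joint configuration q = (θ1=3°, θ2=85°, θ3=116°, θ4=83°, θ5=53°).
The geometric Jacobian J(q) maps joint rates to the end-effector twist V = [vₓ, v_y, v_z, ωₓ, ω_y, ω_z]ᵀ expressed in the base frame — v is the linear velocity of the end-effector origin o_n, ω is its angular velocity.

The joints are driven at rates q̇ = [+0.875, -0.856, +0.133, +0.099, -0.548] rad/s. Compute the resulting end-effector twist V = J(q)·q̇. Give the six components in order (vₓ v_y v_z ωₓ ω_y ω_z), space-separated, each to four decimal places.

o_n = [-0.5252, -0.0993, 0.1583]
J₁: ẑ×o_n = [0.0993, -0.5252, 0.0000], ω = ẑ
J2: z=[0.0523, -0.9986, 0.0000] o=[0.3995, 0.0209, 0.4500] → [0.2913, 0.0153, -0.9297, 0.0523, -0.9986, 0.0000]
J3: z=[0.0523, -0.9986, 0.0000] o=[0.4695, -0.3659, 1.0178] → [0.8584, 0.0450, -0.9794, 0.0523, -0.9986, 0.0000]
J4: z=[0.3579, 0.0188, -0.9336] o=[-0.2204, -0.4021, 0.7526] → [0.2715, 0.4973, 0.1141, 0.3579, 0.0188, -0.9336]
J5: z=[-0.9190, -0.1702, -0.3557] o=[-0.1935, -0.2615, 0.6158] → [0.1356, -0.3025, -0.2055, -0.9190, -0.1702, -0.3557]
V = J·q̇ = [-0.0957, -0.2517, 0.7895, 0.5012, 0.8171, 0.9775]

-0.0957 -0.2517 0.7895 0.5012 0.8171 0.9775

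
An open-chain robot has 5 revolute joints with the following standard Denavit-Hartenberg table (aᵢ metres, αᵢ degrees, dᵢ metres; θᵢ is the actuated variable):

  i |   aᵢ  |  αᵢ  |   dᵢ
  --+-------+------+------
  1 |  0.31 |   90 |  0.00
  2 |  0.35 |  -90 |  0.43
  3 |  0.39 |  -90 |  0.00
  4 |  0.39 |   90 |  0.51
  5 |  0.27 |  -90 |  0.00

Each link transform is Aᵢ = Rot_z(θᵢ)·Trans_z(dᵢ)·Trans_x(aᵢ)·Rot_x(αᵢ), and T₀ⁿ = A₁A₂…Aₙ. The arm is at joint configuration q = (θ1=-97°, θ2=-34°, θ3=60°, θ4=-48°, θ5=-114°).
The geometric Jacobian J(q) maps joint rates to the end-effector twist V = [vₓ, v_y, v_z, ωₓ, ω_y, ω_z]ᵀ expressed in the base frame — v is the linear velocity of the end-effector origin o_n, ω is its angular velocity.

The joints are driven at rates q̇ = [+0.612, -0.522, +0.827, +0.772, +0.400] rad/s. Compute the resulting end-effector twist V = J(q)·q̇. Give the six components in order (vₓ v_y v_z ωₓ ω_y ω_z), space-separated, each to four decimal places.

0.7498 0.4125 -0.0902 0.6537 -0.0144 1.9765

o_n = [0.1068, -0.7858, -0.0570]
J₁: ẑ×o_n = [0.7858, 0.1068, -0.0000], ω = ẑ
J2: z=[-0.9925, 0.1219, 0.0000] o=[-0.0378, -0.3077, 0.0000] → [-0.0070, -0.0566, 0.4569, -0.9925, 0.1219, 0.0000]
J3: z=[-0.0681, -0.5550, 0.8290] o=[-0.4999, -0.5433, -0.1957] → [0.1241, 0.5125, 0.3533, -0.0681, -0.5550, 0.8290]
J4: z=[0.5838, 0.6517, 0.4843] o=[-0.1844, -0.7449, -0.3048] → [0.1812, -0.0036, -0.2136, 0.5838, 0.6517, 0.4843]
J5: z=[-0.6468, 0.0128, 0.7625] o=[0.3047, -0.7083, 0.1095] → [0.0569, -0.2586, 0.0526, -0.6468, 0.0128, 0.7625]
V = J·q̇ = [0.7498, 0.4125, -0.0902, 0.6537, -0.0144, 1.9765]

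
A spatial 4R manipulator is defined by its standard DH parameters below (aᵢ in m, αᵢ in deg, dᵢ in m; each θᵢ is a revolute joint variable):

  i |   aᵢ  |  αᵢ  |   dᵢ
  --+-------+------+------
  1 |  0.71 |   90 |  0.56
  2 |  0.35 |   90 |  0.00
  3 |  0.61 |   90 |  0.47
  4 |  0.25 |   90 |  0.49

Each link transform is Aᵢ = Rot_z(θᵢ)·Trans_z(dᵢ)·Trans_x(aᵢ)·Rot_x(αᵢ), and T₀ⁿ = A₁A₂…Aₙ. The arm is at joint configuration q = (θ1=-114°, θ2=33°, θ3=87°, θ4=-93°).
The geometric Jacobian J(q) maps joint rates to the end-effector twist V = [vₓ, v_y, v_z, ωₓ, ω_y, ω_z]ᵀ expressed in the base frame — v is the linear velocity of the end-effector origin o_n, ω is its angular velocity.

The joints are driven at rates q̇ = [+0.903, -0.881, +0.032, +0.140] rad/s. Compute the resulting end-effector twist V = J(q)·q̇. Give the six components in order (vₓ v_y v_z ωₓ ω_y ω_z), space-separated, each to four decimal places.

0.9327 -1.2420 -0.7564 0.7567 -0.4844 0.9523

o_n = [-1.1557, -1.1932, 0.8494]
J₁: ẑ×o_n = [1.1932, -1.1557, 0.0000], ω = ẑ
J2: z=[-0.9135, 0.4067, 0.0000] o=[-0.2888, -0.6486, 0.5600] → [0.1177, 0.2643, 0.8501, -0.9135, 0.4067, 0.0000]
J3: z=[-0.2215, -0.4976, -0.8387] o=[-0.4082, -0.9168, 0.7506] → [-0.2810, 0.6488, -0.3107, -0.2215, -0.4976, -0.8387]
J4: z=[-0.2928, -0.7864, 0.5439] o=[-1.0797, -0.9273, 0.3738] → [-0.2293, 0.0979, 0.0181, -0.2928, -0.7864, 0.5439]
V = J·q̇ = [0.9327, -1.2420, -0.7564, 0.7567, -0.4844, 0.9523]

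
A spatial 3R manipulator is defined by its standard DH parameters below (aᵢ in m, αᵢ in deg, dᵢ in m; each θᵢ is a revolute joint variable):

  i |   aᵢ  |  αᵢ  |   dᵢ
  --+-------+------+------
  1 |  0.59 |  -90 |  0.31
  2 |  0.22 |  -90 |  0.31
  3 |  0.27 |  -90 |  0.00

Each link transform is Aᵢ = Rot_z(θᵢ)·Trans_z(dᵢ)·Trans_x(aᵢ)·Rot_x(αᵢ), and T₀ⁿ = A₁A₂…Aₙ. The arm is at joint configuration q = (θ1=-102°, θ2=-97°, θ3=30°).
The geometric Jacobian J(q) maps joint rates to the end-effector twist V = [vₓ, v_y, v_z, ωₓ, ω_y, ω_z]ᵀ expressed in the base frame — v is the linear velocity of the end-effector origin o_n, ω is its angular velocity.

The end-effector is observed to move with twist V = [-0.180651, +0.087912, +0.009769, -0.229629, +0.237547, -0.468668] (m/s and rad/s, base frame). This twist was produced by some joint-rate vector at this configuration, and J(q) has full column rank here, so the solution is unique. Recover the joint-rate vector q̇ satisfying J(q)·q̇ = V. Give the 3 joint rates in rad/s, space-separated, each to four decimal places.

o_n = [0.0600, -0.5594, 0.7604]
J₁: ẑ×o_n = [0.5594, 0.0600, -0.0000], ω = ẑ
J2: z=[0.9781, -0.2079, 0.0000] o=[-0.1227, -0.5771, 0.3100] → [-0.0937, -0.4406, 0.0553, 0.9781, -0.2079, 0.0000]
J3: z=[-0.2064, -0.9709, 0.1219] o=[0.1861, -0.6153, 0.5284] → [-0.2321, 0.0325, -0.1340, -0.2064, -0.9709, 0.1219]
q̇ = J⁺·V = [-0.4460, -0.2740, -0.1860]

-0.4460 -0.2740 -0.1860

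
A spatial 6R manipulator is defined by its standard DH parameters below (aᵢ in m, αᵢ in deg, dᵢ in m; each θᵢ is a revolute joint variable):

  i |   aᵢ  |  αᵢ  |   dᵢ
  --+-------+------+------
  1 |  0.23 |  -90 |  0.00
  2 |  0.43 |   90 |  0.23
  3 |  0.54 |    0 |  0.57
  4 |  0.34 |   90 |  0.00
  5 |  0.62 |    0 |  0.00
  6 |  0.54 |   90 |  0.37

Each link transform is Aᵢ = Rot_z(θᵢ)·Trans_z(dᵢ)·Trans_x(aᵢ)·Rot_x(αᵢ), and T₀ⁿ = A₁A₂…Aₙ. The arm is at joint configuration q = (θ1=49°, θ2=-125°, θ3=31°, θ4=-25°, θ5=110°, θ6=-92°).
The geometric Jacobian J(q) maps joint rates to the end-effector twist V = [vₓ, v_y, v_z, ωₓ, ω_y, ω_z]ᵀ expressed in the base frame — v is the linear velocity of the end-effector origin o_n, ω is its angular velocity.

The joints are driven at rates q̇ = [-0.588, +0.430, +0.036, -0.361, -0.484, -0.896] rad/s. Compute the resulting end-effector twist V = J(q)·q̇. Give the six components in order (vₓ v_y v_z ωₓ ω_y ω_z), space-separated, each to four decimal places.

o_n = [-1.3052, -1.1856, 0.5289]
J₁: ẑ×o_n = [1.1856, -1.3052, 0.0000], ω = ẑ
J2: z=[-0.7547, 0.6561, 0.0000] o=[0.1509, 0.1736, 0.0000] → [0.3470, 0.3991, 1.9811, -0.7547, 0.6561, 0.0000]
J3: z=[-0.5374, -0.6182, -0.5736] o=[-0.1845, 0.1383, 0.3522] → [-0.8686, 0.7377, 0.0187, -0.5374, -0.6182, -0.5736]
J4: z=[-0.5374, -0.6182, -0.5736] o=[-0.8749, -0.2320, 0.4045] → [-0.6239, 0.3137, 0.2465, -0.5374, -0.6182, -0.5736]
J5: z=[0.7112, -0.6977, 0.0856] o=[-1.0290, -0.3550, 0.6814] → [0.1776, 0.0849, -0.7835, 0.7112, -0.6977, 0.0856]
J6: z=[0.7112, -0.6977, 0.0856] o=[-1.2460, -0.6384, 0.1745] → [-0.2004, -0.2571, -0.4305, 0.7112, -0.6977, 0.0856]
V = J·q̇ = [-0.2604, 1.0417, 1.5285, -1.1314, 1.4459, -0.5197]

-0.2604 1.0417 1.5285 -1.1314 1.4459 -0.5197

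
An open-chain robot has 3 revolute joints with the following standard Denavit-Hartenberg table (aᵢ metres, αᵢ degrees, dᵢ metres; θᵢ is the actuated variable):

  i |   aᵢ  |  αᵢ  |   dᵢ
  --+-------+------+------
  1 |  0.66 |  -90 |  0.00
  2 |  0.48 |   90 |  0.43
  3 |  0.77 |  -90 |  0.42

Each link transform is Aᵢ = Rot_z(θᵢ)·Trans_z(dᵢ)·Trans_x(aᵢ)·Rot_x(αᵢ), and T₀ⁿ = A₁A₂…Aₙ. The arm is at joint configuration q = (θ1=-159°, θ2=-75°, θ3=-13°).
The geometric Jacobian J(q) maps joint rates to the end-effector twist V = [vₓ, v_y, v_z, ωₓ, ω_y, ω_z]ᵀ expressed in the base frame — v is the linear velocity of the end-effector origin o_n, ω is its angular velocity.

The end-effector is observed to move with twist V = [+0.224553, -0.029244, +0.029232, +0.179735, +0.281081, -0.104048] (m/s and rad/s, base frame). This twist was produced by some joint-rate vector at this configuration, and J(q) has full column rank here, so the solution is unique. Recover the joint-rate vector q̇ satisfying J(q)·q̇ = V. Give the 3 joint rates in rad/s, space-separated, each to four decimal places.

-0.1760 -0.1980 0.2780

o_n = [-0.4427, -0.4450, 1.2970]
J₁: ẑ×o_n = [0.4450, -0.4427, 0.0000], ω = ẑ
J2: z=[0.3584, -0.9336, 0.0000] o=[-0.6162, -0.2365, 0.0000] → [-1.2109, -0.4648, 0.0873, 0.3584, -0.9336, 0.0000]
J3: z=[0.9018, 0.3462, 0.2588] o=[-0.5780, -0.6825, 0.4636] → [0.2270, -0.7165, 0.1673, 0.9018, 0.3462, 0.2588]
q̇ = J⁺·V = [-0.1760, -0.1980, 0.2780]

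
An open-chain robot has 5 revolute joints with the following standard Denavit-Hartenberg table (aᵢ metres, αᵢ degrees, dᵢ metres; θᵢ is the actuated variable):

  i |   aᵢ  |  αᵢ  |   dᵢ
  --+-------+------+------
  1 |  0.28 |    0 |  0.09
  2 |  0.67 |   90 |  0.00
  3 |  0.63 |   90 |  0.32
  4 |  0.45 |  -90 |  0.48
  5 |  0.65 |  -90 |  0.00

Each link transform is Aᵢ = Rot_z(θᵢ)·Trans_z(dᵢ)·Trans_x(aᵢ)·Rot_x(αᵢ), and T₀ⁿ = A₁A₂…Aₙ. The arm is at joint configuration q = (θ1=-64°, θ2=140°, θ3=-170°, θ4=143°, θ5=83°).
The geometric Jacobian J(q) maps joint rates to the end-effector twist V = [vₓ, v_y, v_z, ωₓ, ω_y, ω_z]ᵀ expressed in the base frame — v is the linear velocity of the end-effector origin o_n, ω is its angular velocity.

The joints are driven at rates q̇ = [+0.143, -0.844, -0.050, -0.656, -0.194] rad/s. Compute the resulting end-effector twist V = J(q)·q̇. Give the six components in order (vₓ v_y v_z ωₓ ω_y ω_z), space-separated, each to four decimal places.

0.5771 -0.7022 0.0050 0.1016 -0.0264 -1.3673

o_n = [0.8619, 0.0737, -0.1087]
J₁: ẑ×o_n = [-0.0737, 0.8619, 0.0000], ω = ẑ
J2: z=[0.0000, 0.0000, 1.0000] o=[0.1227, -0.2517, 0.0900] → [-0.3253, 0.7391, 0.0000, 0.0000, 0.0000, 1.0000]
J3: z=[0.9703, -0.2419, 0.0000] o=[0.2848, 0.3984, 0.0900] → [0.0481, 0.1928, -0.1755, 0.9703, -0.2419, 0.0000]
J4: z=[-0.0420, -0.1685, 0.9848] o=[0.4452, -0.2810, -0.0194] → [-0.3342, 0.4066, 0.0553, -0.0420, -0.1685, 0.9848]
J5: z=[-0.6315, 0.7683, 0.1045] o=[0.7735, -0.0840, 0.5157] → [-0.4962, -0.3851, -0.1675, -0.6315, 0.7683, 0.1045]
V = J·q̇ = [0.5771, -0.7022, 0.0050, 0.1016, -0.0264, -1.3673]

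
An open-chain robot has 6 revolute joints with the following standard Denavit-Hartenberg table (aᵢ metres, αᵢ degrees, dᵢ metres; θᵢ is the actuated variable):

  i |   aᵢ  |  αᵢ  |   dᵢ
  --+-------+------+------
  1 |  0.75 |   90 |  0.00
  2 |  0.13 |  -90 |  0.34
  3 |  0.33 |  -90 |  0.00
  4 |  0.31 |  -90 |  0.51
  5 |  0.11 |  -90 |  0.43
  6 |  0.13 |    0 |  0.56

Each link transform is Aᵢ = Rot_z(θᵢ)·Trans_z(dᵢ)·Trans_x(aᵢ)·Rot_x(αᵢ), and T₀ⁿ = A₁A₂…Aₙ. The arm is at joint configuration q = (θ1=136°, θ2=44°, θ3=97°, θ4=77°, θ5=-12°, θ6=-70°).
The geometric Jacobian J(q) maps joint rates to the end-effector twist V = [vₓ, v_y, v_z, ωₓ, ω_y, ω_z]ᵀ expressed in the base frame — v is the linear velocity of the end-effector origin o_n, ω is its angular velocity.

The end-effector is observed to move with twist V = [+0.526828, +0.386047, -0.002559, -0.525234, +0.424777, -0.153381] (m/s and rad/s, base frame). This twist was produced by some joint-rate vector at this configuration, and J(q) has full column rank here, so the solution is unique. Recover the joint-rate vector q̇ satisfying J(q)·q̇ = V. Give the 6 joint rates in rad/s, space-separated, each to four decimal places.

o_n = [-0.6683, 1.2248, -0.3933]
J₁: ẑ×o_n = [-1.2248, -0.6683, 0.0000], ω = ẑ
J2: z=[0.6947, 0.7193, 0.0000] o=[-0.5395, 0.5210, 0.0000] → [-0.2829, 0.2732, 0.5816, 0.6947, 0.7193, 0.0000]
J3: z=[0.4997, -0.4826, 0.7193] o=[-0.3706, 0.8305, 0.0903] → [-0.0503, 0.0275, 0.0534, 0.4997, -0.4826, 0.7193]
J4: z=[0.5983, -0.4083, -0.6895] o=[-0.5773, 0.5748, 0.0624] → [0.6342, 0.3354, 0.3517, 0.5983, -0.4083, -0.6895]
J5: z=[0.4980, 0.8636, -0.0793] o=[-0.4668, 0.4583, -0.5125] → [0.1637, -0.0433, 0.5557, 0.4980, 0.8636, -0.0793]
J6: z=[-0.7157, 0.4609, 0.5247] o=[-0.3066, 0.8521, -0.6398] → [-0.0820, -0.0134, -0.1000, -0.7157, 0.4609, 0.5247]
q̇ = J⁺·V = [-0.4600, 0.1540, -0.0890, 0.1400, -0.0880, 0.8770]

-0.4600 0.1540 -0.0890 0.1400 -0.0880 0.8770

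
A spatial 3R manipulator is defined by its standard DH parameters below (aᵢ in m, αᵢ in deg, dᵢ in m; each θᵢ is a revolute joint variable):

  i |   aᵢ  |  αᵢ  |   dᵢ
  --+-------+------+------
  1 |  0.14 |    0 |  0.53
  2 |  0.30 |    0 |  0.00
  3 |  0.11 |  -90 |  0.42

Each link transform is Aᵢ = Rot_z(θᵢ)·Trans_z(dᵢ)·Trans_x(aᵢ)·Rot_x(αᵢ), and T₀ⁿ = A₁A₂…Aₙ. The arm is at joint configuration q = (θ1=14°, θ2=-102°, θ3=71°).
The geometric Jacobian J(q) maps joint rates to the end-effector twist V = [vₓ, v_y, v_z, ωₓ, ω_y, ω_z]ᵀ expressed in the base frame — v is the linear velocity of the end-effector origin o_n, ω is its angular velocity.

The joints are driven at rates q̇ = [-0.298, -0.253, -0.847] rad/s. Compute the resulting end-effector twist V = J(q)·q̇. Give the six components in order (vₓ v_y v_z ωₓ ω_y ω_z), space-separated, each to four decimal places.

-0.2001 -0.1933 0.0000 0.0000 0.0000 -1.3980

o_n = [0.2515, -0.2981, 0.9500]
J₁: ẑ×o_n = [0.2981, 0.2515, -0.0000], ω = ẑ
J2: z=[0.0000, 0.0000, 1.0000] o=[0.1358, 0.0339, 0.5300] → [0.3320, 0.1157, -0.0000, 0.0000, 0.0000, 1.0000]
J3: z=[0.0000, 0.0000, 1.0000] o=[0.1463, -0.2659, 0.5300] → [0.0322, 0.1052, -0.0000, 0.0000, 0.0000, 1.0000]
V = J·q̇ = [-0.2001, -0.1933, 0.0000, 0.0000, 0.0000, -1.3980]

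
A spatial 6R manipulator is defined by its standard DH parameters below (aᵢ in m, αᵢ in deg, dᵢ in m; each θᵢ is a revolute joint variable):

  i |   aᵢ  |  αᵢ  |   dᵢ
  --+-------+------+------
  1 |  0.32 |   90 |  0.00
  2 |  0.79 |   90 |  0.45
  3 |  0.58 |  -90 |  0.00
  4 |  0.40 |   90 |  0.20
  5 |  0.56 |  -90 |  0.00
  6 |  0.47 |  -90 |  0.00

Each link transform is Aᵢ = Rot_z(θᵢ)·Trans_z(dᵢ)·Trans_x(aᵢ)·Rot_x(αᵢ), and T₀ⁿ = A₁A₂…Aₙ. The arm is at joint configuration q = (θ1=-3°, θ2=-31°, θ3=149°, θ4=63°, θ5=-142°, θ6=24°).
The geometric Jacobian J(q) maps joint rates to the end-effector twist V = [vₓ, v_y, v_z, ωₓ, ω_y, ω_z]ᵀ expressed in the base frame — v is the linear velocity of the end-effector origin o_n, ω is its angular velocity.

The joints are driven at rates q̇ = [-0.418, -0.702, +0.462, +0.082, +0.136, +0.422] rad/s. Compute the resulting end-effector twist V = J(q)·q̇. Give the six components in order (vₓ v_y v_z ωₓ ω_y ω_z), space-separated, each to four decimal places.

o_n = [0.8244, -0.9674, -0.6262]
J₁: ẑ×o_n = [0.9674, 0.8244, -0.0000], ω = ẑ
J2: z=[-0.0523, -0.9986, 0.0000] o=[0.3196, -0.0167, 0.0000] → [0.6253, -0.0328, 0.5539, -0.0523, -0.9986, 0.0000]
J3: z=[-0.5143, 0.0270, -0.8572] o=[0.9722, -0.5016, -0.4069] → [-0.4052, 0.0139, 0.2436, -0.5143, 0.0270, -0.8572]
J4: z=[-0.3960, 0.8791, 0.2653] o=[0.5310, -0.7776, -0.1508] → [-0.3675, -0.1104, -0.1827, -0.3960, 0.8791, 0.2653]
J5: z=[-0.9113, -0.4118, 0.0042] o=[0.4970, -0.6978, 0.2879] → [0.3775, -0.8316, 0.3805, -0.9113, -0.4118, 0.0042]
J6: z=[0.3816, -0.8405, 0.3846] o=[0.5837, -0.8949, -0.2290] → [0.3617, 0.2441, 0.1747, 0.3816, -0.8405, 0.3846]
V = J·q̇ = [-0.8567, -0.3343, -0.1658, -0.1963, 0.3749, -0.6294]

-0.8567 -0.3343 -0.1658 -0.1963 0.3749 -0.6294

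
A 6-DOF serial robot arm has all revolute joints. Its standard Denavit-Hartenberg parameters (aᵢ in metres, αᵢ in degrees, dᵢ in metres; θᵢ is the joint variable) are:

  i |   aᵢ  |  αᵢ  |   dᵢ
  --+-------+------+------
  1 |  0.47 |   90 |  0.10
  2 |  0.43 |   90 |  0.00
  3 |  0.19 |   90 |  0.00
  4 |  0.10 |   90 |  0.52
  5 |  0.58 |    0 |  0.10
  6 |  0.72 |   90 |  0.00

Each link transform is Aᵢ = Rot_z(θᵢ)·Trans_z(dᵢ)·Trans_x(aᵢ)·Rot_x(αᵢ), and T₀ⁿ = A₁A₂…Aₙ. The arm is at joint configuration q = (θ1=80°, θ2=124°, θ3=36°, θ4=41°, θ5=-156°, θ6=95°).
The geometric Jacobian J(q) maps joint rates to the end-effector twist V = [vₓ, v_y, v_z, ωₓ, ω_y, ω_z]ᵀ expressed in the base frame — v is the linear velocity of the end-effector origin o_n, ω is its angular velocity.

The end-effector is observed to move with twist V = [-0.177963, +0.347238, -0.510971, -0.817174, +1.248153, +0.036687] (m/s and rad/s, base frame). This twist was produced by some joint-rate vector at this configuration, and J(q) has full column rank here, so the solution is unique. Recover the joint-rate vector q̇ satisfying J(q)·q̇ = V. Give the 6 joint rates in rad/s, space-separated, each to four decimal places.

0.4350 -0.9690 -0.2300 -0.5090 -0.2750 -0.9290

o_n = [0.4138, 0.0779, 0.3468]
J₁: ẑ×o_n = [-0.0779, 0.4138, 0.0000], ω = ẑ
J2: z=[0.9848, -0.1736, 0.0000] o=[0.0816, 0.4629, 0.1000] → [-0.0428, -0.2430, -0.3214, 0.9848, -0.1736, 0.0000]
J3: z=[0.1440, 0.8164, 0.5592] o=[0.0399, 0.2261, 0.4565] → [-0.0067, 0.2249, -0.3267, 0.1440, 0.8164, 0.5592]
J4: z=[-0.8538, -0.1832, 0.4873] o=[0.1349, 0.1220, 0.5839] → [0.0649, -0.0666, 0.0888, -0.8538, -0.1832, 0.4873]
J5: z=[0.2196, -0.9754, 0.0180] o=[-0.2619, 0.0390, 0.9246] → [0.5630, 0.1390, 0.6676, 0.2196, -0.9754, 0.0180]
J6: z=[0.2196, -0.9754, 0.0180] o=[-0.2886, -0.0802, 0.3489] → [-0.0008, 0.0131, 0.7199, 0.2196, -0.9754, 0.0180]
q̇ = J⁺·V = [0.4350, -0.9690, -0.2300, -0.5090, -0.2750, -0.9290]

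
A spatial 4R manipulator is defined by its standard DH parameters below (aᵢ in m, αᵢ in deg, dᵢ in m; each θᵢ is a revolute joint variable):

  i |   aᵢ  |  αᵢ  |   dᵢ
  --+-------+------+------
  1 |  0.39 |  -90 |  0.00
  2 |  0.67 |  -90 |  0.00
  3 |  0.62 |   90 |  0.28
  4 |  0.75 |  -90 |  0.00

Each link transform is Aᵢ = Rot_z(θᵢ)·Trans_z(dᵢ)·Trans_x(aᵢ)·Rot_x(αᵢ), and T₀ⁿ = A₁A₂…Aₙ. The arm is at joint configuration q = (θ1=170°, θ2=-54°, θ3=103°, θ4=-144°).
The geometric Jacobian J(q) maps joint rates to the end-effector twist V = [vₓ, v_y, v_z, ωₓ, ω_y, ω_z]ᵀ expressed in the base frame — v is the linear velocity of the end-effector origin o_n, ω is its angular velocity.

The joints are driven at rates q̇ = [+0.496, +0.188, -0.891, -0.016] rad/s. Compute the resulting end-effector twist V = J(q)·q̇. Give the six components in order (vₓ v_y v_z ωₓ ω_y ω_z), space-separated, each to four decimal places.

o_n = [-0.6398, 0.1259, 0.6342]
J₁: ẑ×o_n = [-0.1259, -0.6398, 0.0000], ω = ẑ
J2: z=[-0.1736, -0.9848, 0.0000] o=[-0.3841, 0.0677, 0.0000] → [-0.6245, 0.1101, -0.2619, -0.1736, -0.9848, 0.0000]
J3: z=[-0.7967, 0.1405, -0.5878] o=[-0.7719, 0.1361, 0.5420] → [0.0069, -0.0042, -0.0104, -0.7967, 0.1405, -0.5878]
J4: z=[-0.5250, 0.3210, 0.7883] o=[-0.8094, 0.7561, 0.2646] → [0.6154, 0.3277, 0.2764, -0.5250, 0.3210, 0.7883]
V = J·q̇ = [-0.1959, -0.2981, -0.0444, 0.6856, -0.3155, 1.0071]

-0.1959 -0.2981 -0.0444 0.6856 -0.3155 1.0071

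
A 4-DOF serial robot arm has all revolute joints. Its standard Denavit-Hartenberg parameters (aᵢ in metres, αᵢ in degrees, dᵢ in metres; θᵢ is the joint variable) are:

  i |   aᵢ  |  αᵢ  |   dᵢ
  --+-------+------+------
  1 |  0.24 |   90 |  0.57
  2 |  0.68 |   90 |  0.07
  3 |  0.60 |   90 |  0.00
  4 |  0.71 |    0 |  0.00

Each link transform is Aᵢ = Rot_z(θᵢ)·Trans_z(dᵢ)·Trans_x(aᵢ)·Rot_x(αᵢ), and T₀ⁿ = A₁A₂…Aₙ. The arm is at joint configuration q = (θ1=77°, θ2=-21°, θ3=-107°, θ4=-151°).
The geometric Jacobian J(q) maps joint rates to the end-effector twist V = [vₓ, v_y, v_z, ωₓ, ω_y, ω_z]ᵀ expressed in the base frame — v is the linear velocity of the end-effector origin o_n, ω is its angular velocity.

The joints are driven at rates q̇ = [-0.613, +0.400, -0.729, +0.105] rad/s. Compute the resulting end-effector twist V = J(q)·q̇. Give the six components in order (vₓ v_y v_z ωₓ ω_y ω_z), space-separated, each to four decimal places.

0.5485 -0.1864 0.3650 0.4573 0.0663 0.1036

o_n = [0.3136, 0.9579, 0.6455]
J₁: ẑ×o_n = [-0.9579, 0.3136, 0.0000], ω = ẑ
J2: z=[0.9744, -0.2250, 0.0000] o=[0.0540, 0.2338, 0.5700] → [-0.0170, -0.0735, 0.7639, 0.9744, -0.2250, 0.0000]
J3: z=[-0.0806, -0.3492, -0.9336] o=[0.2650, 0.8367, 0.3263] → [0.0018, -0.0196, 0.0072, -0.0806, -0.3492, -0.9336]
J4: z=[0.0840, -0.9357, 0.3427] o=[-0.3309, 0.8062, 0.3892] → [-0.2918, 0.1993, 0.6158, 0.0840, -0.9357, 0.3427]
V = J·q̇ = [0.5485, -0.1864, 0.3650, 0.4573, 0.0663, 0.1036]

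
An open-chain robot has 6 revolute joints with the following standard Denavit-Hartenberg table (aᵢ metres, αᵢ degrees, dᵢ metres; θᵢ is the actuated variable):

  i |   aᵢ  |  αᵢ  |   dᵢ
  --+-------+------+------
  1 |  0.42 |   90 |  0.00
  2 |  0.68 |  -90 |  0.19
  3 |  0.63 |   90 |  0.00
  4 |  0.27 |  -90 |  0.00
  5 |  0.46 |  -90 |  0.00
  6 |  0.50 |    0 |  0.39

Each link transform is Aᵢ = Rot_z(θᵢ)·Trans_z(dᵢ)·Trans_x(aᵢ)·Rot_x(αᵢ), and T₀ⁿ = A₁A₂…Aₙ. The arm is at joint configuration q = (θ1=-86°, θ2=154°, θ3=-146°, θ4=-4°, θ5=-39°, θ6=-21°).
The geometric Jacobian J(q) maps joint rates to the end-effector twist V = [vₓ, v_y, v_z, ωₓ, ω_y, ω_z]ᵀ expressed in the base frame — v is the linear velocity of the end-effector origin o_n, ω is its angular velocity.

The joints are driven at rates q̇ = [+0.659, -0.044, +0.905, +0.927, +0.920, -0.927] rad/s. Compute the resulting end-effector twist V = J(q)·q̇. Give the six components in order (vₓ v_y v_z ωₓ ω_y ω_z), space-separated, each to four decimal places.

-1.6289 1.0495 -0.9155 1.6690 0.4923 -1.2315

o_n = [-0.9127, -1.3733, -0.5353]
J₁: ẑ×o_n = [1.3733, -0.9127, 0.0000], ω = ẑ
J2: z=[-0.9976, -0.0698, 0.0000] o=[0.0293, -0.4190, 0.0000] → [0.0373, -0.5340, 0.8863, -0.9976, -0.0698, 0.0000]
J3: z=[-0.0306, 0.4373, -0.8988] o=[-0.2029, 0.1775, 0.2981] → [-1.7583, 0.6125, 0.3579, -0.0306, 0.4373, -0.8988]
J4: z=[0.8621, -0.4435, -0.2451] o=[-0.5216, -0.3154, 0.0691] → [0.0087, 0.6169, -1.0855, 0.8621, -0.4435, -0.2451]
J5: z=[-0.0658, 0.3817, -0.9220] o=[-0.6572, -0.5344, -0.0118] → [-0.9733, 0.2011, 0.1527, -0.0658, 0.3817, -0.9220]
J6: z=[-0.9862, -0.1656, 0.0018] o=[-0.5873, -0.9527, -0.1900] → [0.0579, -0.3411, 0.3610, -0.9862, -0.1656, 0.0018]
V = J·q̇ = [-1.6289, 1.0495, -0.9155, 1.6690, 0.4923, -1.2315]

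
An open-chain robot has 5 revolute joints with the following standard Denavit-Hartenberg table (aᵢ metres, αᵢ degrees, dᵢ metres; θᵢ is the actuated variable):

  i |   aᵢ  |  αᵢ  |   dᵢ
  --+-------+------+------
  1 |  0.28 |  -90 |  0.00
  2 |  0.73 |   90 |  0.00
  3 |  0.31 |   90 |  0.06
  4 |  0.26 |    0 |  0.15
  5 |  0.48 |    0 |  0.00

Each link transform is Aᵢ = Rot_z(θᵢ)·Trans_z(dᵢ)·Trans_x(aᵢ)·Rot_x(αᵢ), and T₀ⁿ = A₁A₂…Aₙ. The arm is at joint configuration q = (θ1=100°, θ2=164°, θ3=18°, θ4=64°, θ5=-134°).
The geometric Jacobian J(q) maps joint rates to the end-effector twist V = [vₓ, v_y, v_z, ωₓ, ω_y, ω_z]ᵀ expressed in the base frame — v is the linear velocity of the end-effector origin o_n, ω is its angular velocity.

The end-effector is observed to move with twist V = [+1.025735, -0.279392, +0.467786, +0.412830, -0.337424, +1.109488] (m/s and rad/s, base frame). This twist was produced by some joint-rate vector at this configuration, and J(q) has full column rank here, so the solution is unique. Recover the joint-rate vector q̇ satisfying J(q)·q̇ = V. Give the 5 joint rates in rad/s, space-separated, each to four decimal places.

0.7780 0.5660 -0.4300 0.2810 0.6800

o_n = [0.1434, -1.0382, -0.2169]
J₁: ẑ×o_n = [1.0382, 0.1434, -0.0000], ω = ẑ
J2: z=[-0.9848, -0.1736, 0.0000] o=[-0.0486, 0.2757, 0.0000] → [0.0377, -0.2136, 1.3273, -0.9848, -0.1736, 0.0000]
J3: z=[-0.0479, 0.2714, -0.9613] o=[0.0732, -0.4153, -0.2012] → [-0.6030, -0.0682, 0.0108, -0.0479, 0.2714, -0.9613]
J4: z=[0.9882, -0.1274, -0.0852] o=[0.0252, -0.6948, -0.3402] → [-0.0450, -0.1319, -0.3244, 0.9882, -0.1274, -0.0852]
J5: z=[0.9882, -0.1274, -0.0852] o=[0.1457, -0.7592, -0.6074] → [-0.0735, -0.3857, -0.2761, 0.9882, -0.1274, -0.0852]
q̇ = J⁺·V = [0.7780, 0.5660, -0.4300, 0.2810, 0.6800]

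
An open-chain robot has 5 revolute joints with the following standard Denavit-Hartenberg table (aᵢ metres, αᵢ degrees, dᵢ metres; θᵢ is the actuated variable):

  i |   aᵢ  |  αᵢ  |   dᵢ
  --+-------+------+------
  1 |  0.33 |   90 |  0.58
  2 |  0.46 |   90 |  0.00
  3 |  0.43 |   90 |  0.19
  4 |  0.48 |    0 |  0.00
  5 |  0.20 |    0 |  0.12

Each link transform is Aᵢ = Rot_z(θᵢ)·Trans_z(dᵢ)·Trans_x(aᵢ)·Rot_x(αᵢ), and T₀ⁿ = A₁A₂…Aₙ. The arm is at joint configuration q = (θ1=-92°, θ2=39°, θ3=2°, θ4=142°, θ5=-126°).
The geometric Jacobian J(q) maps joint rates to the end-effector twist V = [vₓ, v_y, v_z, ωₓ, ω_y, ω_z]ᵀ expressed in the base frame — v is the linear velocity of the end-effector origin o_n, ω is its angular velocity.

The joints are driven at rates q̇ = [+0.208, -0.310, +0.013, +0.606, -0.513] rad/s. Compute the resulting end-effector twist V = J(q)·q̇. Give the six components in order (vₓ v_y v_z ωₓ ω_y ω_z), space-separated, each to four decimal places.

o_n = [0.0687, -1.2236, 0.6054]
J₁: ẑ×o_n = [1.2236, 0.0687, -0.0000], ω = ẑ
J2: z=[-0.9994, 0.0349, 0.0000] o=[-0.0115, -0.3298, 0.5800] → [0.0009, 0.0254, 0.8905, -0.9994, 0.0349, 0.0000]
J3: z=[-0.0220, -0.6289, -0.7771] o=[-0.0240, -0.6871, 0.8695] → [-0.2509, -0.0779, 0.0701, -0.0220, -0.6289, -0.7771]
J4: z=[0.9978, -0.0620, 0.0220] o=[-0.0548, -1.1398, 0.9923] → [0.0258, 0.3887, -0.0760, 0.9978, -0.0620, 0.0220]
J5: z=[0.9978, -0.0620, 0.0220] o=[-0.0379, -1.0325, 0.5247] → [-0.0008, -0.0782, -0.1841, 0.9978, -0.0620, 0.0220]
V = J·q̇ = [0.2670, 0.2811, -0.2268, 0.4023, -0.0248, 0.1999]

0.2670 0.2811 -0.2268 0.4023 -0.0248 0.1999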